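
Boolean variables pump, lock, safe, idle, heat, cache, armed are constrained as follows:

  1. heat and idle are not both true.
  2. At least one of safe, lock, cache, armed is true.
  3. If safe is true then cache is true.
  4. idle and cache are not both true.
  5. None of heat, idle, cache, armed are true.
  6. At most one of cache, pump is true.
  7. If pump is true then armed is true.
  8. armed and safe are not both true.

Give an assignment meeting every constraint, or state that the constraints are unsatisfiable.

pump=F, lock=T, safe=F, idle=F, heat=F, cache=F, armed=F

  (1) heat=F, idle=F — not both ✓
  (2) {safe, lock, cache, armed}: 1 true — at least one ✓
  (3) safe=F ⇒ cache: vacuous ✓
  (4) idle=F, cache=F — not both ✓
  (5) {heat, idle, cache, armed}: 0 true — none ✓
  (6) {cache, pump}: 0 true — at most one ✓
  (7) pump=F ⇒ armed: vacuous ✓
  (8) armed=F, safe=F — not both ✓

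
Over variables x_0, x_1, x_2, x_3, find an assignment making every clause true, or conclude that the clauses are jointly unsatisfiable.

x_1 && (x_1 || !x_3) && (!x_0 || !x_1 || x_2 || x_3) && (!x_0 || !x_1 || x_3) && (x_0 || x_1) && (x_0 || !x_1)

x_0=T, x_1=T, x_2=T, x_3=T

Unit clause (x_1) forces x_1 = True.
In (x_0 || !x_1) only x_0 is left, so x_0 = True.
In (!x_0 || !x_1 || x_3) only x_3 is left, so x_3 = True.
Set x_2 = True.
Check each clause:
  (x_1): x_1 holds.
  (x_1 || !x_3): x_1 holds.
  (!x_0 || !x_1 || x_2 || x_3): x_2 holds.
  (!x_0 || !x_1 || x_3): x_3 holds.
  (x_0 || x_1): x_0 holds.
  (x_0 || !x_1): x_0 holds.
All clauses satisfied.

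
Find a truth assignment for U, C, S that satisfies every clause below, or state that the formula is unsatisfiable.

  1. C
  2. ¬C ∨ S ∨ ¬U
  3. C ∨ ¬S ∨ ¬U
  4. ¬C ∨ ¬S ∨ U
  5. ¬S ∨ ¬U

U: False, C: True, S: False

Unit clause (C) forces C = True.
Try U = True:
  (¬C ∨ S ∨ ¬U) forces S = True.
  clause (¬S ∨ ¬U) is falsified — backtrack.
So U = False.
  then (¬C ∨ ¬S ∨ U) forces S = False.
All clauses satisfied.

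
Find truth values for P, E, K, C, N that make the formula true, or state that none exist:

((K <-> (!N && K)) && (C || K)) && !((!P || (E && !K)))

P=T, E=F, K=T, C=T, N=F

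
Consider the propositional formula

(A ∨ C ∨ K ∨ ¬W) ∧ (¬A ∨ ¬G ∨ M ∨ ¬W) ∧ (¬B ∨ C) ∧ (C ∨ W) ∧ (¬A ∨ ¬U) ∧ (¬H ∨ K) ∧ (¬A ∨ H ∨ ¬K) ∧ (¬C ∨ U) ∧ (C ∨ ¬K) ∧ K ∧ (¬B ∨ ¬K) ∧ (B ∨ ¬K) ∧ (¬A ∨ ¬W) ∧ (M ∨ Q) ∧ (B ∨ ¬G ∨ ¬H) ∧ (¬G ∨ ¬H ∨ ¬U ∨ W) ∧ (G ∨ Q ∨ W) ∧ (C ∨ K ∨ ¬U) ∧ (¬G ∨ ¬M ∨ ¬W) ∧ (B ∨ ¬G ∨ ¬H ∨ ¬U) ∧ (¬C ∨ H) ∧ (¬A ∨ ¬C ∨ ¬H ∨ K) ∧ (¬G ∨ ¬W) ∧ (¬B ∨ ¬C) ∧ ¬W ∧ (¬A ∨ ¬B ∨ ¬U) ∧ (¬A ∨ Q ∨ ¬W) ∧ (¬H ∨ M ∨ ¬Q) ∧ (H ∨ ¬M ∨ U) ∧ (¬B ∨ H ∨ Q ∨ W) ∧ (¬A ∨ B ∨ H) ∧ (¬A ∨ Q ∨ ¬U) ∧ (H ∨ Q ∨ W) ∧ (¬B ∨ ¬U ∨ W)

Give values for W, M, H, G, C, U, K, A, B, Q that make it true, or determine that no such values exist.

Unsatisfiable — no assignment works.

Case B = True:
  (¬B ∨ C) forces C = True.
  Clause (¬B ∨ ¬C) is falsified — contradiction.
Case B = False:
  (K) forces K = True.
  Clause (B ∨ ¬K) is falsified — contradiction.
Both cases fail, so the formula is unsatisfiable.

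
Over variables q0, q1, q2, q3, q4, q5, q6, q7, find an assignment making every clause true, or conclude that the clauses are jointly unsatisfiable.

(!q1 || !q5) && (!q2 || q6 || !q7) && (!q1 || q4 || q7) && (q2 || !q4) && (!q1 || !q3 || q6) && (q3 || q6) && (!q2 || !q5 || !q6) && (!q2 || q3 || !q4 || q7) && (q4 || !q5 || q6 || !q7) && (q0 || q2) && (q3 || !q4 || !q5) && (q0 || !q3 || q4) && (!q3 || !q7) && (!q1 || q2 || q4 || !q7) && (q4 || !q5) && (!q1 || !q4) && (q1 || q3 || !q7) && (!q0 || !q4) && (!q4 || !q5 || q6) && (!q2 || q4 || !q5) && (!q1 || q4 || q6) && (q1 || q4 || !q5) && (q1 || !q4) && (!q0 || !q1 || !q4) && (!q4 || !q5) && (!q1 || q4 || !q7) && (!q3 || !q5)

q0 = True, q1 = False, q2 = True, q3 = False, q4 = False, q5 = False, q6 = True, q7 = False

Set q0 = True.
  then (!q0 || !q4) forces q4 = False.
  then (q4 || !q5) forces q5 = False.
Try q1 = True:
  (!q1 || q4 || q7) forces q7 = True.
  clause (!q1 || q4 || !q7) is falsified — backtrack.
So q1 = False.
Set q2 = True.
Set q3 = False.
  then (q3 || q6) forces q6 = True.
  then (q1 || q3 || !q7) forces q7 = False.
All clauses satisfied.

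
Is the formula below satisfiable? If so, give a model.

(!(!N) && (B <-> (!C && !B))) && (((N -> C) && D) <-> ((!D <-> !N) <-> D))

B: False; C: True; N: True; D: True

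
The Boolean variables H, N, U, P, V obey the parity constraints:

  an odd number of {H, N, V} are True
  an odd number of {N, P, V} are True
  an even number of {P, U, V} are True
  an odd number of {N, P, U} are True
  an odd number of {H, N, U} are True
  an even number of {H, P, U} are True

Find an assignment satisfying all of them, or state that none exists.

H = False, N = True, U = False, P = False, V = False

{H, N, V}: 1 true → odd ✓
{N, P, V}: 1 true → odd ✓
{P, U, V}: 0 true → even ✓
{N, P, U}: 1 true → odd ✓
{H, N, U}: 1 true → odd ✓
{H, P, U}: 0 true → even ✓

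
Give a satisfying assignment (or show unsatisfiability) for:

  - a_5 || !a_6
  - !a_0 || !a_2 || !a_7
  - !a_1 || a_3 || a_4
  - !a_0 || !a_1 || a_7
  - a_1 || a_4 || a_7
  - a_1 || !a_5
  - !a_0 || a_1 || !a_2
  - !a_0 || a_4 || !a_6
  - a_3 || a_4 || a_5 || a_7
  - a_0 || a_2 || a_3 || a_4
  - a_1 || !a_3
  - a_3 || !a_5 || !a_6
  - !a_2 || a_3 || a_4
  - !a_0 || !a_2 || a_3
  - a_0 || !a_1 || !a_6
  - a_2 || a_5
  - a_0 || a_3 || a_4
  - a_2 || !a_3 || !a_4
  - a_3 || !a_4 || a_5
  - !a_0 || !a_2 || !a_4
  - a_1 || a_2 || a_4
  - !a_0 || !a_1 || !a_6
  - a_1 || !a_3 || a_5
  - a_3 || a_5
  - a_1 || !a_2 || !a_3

a_0=F; a_1=T; a_2=F; a_3=F; a_4=T; a_5=T; a_6=F; a_7=F

Set a_0 = False.
Try a_1 = False:
  (a_1 || !a_5) forces a_5 = False.
  (a_5 || !a_6) forces a_6 = False.
  (a_1 || !a_3) forces a_3 = False.
  clause (a_3 || a_5) is falsified — backtrack.
So a_1 = True.
  then (a_0 || !a_1 || !a_6) forces a_6 = False.
Set a_2 = False.
  then (a_2 || a_5) forces a_5 = True.
Set a_3 = False.
  then (!a_1 || a_3 || a_4) forces a_4 = True.
Set a_7 = False.
All clauses satisfied.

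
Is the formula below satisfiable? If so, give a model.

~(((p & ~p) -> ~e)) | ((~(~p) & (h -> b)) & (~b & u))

b=F, p=T, e=F, u=T, h=F

  ~(((p & ~p) -> ~e)) | ((~(~p) & (h -> b)) & (~b & u)) = True
    ~(((p & ~p) -> ~e)) = False
      (p & ~p) -> ~e = True
        p & ~p = False
          ~p = False
        ~e = True
    (~(~p) & (h -> b)) & (~b & u) = True
      ~(~p) & (h -> b) = True
        ~(~p) = True
          ~p = False
        h -> b = True
      ~b & u = True
        ~b = True
The formula evaluates to True.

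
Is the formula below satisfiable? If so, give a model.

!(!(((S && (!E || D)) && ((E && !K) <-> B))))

D: True, S: True, K: True, B: False, E: True

  !(!(((S && (!E || D)) && ((E && !K) <-> B)))) = True
    !(((S && (!E || D)) && ((E && !K) <-> B))) = False
      (S && (!E || D)) && ((E && !K) <-> B) = True
        S && (!E || D) = True
          !E || D = True
            !E = False
        (E && !K) <-> B = True
          E && !K = False
            !K = False
The formula evaluates to True.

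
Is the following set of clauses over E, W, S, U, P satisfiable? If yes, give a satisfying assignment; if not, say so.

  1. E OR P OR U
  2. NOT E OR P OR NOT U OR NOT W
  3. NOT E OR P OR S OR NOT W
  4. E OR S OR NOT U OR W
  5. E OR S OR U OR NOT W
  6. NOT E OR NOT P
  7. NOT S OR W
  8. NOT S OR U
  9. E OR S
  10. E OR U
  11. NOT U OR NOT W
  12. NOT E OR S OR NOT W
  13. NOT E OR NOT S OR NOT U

E = True, W = False, S = False, U = False, P = False

Try E = False:
  (E OR S) forces S = True.
  (NOT S OR W) forces W = True.
  (NOT S OR U) forces U = True.
  clause (NOT U OR NOT W) is falsified — backtrack.
So E = True.
  then (NOT E OR NOT P) forces P = False.
Try W = True:
  (NOT E OR P OR NOT U OR NOT W) forces U = False.
  (NOT E OR P OR S OR NOT W) forces S = True.
  clause (NOT S OR U) is falsified — backtrack.
So W = False.
  then (NOT S OR W) forces S = False.
Set U = False.
All clauses satisfied.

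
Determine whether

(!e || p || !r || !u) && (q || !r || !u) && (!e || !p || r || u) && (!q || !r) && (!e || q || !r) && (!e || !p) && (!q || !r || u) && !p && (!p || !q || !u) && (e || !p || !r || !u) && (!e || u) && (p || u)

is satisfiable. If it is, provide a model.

u: True, p: False, e: True, r: False, q: False

Unit clause (!p) forces p = False.
In (p || u) only u is left, so u = True.
Set e = True.
  then (!e || p || !r || !u) forces r = False.
Set q = False.
All clauses satisfied.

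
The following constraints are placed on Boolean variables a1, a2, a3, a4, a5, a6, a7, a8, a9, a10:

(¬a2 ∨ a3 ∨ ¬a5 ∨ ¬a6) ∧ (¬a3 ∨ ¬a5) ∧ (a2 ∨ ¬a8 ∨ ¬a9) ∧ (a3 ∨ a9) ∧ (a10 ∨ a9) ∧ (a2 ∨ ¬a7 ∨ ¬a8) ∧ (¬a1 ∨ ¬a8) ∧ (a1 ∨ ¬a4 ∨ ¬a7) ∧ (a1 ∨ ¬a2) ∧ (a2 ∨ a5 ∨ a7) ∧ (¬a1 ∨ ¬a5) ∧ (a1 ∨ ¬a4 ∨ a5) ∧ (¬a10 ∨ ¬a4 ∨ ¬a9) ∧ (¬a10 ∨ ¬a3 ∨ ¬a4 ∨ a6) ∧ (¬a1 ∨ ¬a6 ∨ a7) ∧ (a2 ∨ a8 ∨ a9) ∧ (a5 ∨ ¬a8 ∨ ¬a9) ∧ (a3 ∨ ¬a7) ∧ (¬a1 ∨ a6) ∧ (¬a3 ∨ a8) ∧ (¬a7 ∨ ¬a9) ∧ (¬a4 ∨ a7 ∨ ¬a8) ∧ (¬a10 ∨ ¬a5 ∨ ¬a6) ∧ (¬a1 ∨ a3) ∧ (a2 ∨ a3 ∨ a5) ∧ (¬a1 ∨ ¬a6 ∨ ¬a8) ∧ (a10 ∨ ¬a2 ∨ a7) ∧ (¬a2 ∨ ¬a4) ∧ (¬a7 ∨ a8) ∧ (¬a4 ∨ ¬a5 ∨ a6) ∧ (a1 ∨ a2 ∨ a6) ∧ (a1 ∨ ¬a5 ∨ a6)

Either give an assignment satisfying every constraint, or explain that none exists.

Try a1 = True:
  (¬a1 ∨ ¬a8) forces a8 = False.
  (¬a1 ∨ ¬a5) forces a5 = False.
  (¬a1 ∨ a6) forces a6 = True.
  (¬a1 ∨ ¬a6 ∨ a7) forces a7 = True.
  clause (¬a7 ∨ a8) is falsified — backtrack.
So a1 = False.
  then (a1 ∨ ¬a2) forces a2 = False.
  then (a1 ∨ a2 ∨ a6) forces a6 = True.
Set a3 = False.
  then (a3 ∨ a9) forces a9 = True.
  then (a3 ∨ ¬a7) forces a7 = False.
  then (a2 ∨ a3 ∨ a5) forces a5 = True.
  then (a2 ∨ ¬a8 ∨ ¬a9) forces a8 = False.
  then (¬a10 ∨ ¬a5 ∨ ¬a6) forces a10 = False.
Set a4 = True.
All clauses satisfied.

a1=F, a2=F, a3=F, a4=T, a5=T, a6=T, a7=F, a8=F, a9=T, a10=F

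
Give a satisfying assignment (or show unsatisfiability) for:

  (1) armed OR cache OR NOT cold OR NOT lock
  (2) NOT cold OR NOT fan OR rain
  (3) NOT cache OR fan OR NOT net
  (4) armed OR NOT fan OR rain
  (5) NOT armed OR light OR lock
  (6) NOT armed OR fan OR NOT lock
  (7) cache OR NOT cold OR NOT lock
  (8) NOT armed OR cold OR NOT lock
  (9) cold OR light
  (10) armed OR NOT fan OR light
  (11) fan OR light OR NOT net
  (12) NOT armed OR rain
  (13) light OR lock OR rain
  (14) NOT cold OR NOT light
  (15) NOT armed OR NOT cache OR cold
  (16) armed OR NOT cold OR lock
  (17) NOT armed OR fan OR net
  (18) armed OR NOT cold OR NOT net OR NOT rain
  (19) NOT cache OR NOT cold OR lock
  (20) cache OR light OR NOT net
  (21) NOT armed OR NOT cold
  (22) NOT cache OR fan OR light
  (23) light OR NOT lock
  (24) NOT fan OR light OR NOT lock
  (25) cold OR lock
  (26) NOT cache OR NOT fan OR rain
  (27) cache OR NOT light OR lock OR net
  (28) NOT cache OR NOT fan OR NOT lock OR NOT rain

Set rain = True.
Set cold = False.
  then (cold OR light) forces light = True.
  then (cold OR lock) forces lock = True.
  then (NOT armed OR cold OR NOT lock) forces armed = False.
Set cache = False.
Set fan = True.
Set net = True.
All clauses satisfied.

rain = True; cold = False; cache = False; light = True; fan = True; armed = False; lock = True; net = True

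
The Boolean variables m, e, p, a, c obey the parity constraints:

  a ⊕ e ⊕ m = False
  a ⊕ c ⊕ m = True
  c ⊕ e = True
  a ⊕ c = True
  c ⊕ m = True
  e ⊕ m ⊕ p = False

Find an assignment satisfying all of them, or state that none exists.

m = False, e = False, p = False, a = False, c = True

a ⊕ e ⊕ m = F ⊕ F ⊕ F = False ✓
a ⊕ c ⊕ m = F ⊕ T ⊕ F = True ✓
c ⊕ e = T ⊕ F = True ✓
a ⊕ c = F ⊕ T = True ✓
c ⊕ m = T ⊕ F = True ✓
e ⊕ m ⊕ p = F ⊕ F ⊕ F = False ✓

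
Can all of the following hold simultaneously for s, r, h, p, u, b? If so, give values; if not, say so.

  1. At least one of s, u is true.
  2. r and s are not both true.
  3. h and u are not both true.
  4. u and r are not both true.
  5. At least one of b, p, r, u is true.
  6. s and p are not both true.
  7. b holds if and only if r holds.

s: False, r: False, h: False, p: False, u: True, b: False

  (1) {s, u}: 1 true — at least one ✓
  (2) r=F, s=F — not both ✓
  (3) h=F, u=T — not both ✓
  (4) u=T, r=F — not both ✓
  (5) {b, p, r, u}: 1 true — at least one ✓
  (6) s=F, p=F — not both ✓
  (7) b=F, r=F — same ✓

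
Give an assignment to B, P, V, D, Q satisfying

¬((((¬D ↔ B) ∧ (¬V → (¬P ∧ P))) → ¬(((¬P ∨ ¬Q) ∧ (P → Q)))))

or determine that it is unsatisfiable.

B: False, P: False, V: True, D: True, Q: False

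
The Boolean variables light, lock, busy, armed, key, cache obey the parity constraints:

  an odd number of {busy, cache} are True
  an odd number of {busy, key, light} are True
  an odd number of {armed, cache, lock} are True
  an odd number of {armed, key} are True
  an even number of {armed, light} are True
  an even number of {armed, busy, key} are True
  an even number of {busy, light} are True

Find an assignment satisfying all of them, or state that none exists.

UNSATISFIABLE

Adding constraints 2, 5, 6 mod 2: every variable appears an even number of times on the left, so the left side is 0.
But the right sides sum to 1 (mod 2). 0 ≠ 1 — the system is inconsistent.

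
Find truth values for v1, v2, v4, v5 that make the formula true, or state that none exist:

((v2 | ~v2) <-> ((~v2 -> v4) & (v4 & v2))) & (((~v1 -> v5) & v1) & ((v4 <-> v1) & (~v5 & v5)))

UNSATISFIABLE

Case v5 = True: the conjunct ~v5 is False.
Case v5 = False: the conjunct v5 is False.
Both cases fail — unsatisfiable.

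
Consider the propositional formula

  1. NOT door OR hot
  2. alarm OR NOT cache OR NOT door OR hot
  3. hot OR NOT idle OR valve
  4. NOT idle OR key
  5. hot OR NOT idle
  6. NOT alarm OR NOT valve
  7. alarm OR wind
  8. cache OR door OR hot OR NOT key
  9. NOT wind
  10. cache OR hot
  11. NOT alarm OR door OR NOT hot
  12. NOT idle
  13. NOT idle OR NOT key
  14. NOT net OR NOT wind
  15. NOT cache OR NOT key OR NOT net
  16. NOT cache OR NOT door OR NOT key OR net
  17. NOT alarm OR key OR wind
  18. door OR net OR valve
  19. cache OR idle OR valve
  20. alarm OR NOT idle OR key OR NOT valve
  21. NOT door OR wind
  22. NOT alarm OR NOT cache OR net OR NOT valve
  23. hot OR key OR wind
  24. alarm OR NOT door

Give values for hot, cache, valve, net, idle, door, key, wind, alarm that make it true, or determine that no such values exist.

Case idle = True:
  Clause (NOT idle) is falsified — contradiction.
Case idle = False:
  (NOT wind) forces wind = False.
  (alarm OR wind) forces alarm = True.
  (NOT alarm OR NOT valve) forces valve = False.
  (NOT alarm OR key OR wind) forces key = True.
  (cache OR idle OR valve) forces cache = True.
  (NOT cache OR NOT key OR NOT net) forces net = False.
  (NOT cache OR NOT door OR NOT key OR net) forces door = False.
  Clause (door OR net OR valve) is falsified — contradiction.
Both cases fail, so the formula is unsatisfiable.

UNSATISFIABLE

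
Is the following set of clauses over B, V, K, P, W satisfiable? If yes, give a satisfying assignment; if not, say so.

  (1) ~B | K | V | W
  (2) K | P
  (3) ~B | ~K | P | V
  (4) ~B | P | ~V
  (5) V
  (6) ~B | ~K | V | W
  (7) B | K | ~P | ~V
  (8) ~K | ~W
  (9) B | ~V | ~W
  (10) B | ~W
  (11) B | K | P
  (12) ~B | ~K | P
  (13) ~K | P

B = True; V = True; K = False; P = True; W = True

Unit clause (V) forces V = True.
Set B = True.
  then (~B | P | ~V) forces P = True.
Set K = False.
Set W = True.
All clauses satisfied.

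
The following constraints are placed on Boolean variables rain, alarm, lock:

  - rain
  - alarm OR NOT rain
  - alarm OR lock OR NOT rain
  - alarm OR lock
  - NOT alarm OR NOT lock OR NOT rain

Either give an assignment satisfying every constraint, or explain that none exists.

Unit clause (rain) forces rain = True.
In (alarm OR NOT rain) only alarm is left, so alarm = True.
In (NOT alarm OR NOT lock OR NOT rain) only NOT lock is left, so lock = False.
Check each clause:
  (rain): rain holds.
  (alarm OR NOT rain): alarm holds.
  (alarm OR lock OR NOT rain): alarm holds.
  (alarm OR lock): alarm holds.
  (NOT alarm OR NOT lock OR NOT rain): NOT lock holds.
All clauses satisfied.

rain = True, alarm = True, lock = False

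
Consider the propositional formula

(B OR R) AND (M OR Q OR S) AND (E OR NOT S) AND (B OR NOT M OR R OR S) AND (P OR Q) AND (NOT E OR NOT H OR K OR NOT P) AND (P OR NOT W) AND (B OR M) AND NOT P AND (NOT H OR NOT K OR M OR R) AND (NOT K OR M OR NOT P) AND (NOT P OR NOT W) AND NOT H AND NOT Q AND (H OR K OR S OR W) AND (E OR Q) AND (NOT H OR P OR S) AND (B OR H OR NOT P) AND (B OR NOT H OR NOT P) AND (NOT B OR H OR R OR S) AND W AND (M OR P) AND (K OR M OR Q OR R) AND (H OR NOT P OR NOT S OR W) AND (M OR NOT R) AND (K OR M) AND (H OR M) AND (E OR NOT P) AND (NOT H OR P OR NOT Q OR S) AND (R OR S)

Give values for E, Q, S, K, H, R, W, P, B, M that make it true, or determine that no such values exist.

Case Q = True:
  Clause (NOT Q) is falsified — contradiction.
Case Q = False:
  (P OR Q) forces P = True.
  Clause (NOT P) is falsified — contradiction.
Both cases fail, so the formula is unsatisfiable.

The formula is unsatisfiable.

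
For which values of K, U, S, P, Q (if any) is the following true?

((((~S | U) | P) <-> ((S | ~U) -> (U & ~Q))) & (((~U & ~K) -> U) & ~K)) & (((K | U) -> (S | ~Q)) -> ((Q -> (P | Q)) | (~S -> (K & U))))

K=F, U=T, S=T, P=F, Q=F

  (((~S | U) | P) <-> ((S | ~U) -> (U & ~Q))) & (((~U & ~K) -> U) & ~K) = True
    ((~S | U) | P) <-> ((S | ~U) -> (U & ~Q)) = True
      (~S | U) | P = True
        ~S | U = True
          ~S = False
      (S | ~U) -> (U & ~Q) = True
        S | ~U = True
          ~U = False
        U & ~Q = True
          ~Q = True
    ((~U & ~K) -> U) & ~K = True
      (~U & ~K) -> U = True
        ~U & ~K = False
          ~U = False
          ~K = True
      ~K = True
  ((K | U) -> (S | ~Q)) -> ((Q -> (P | Q)) | (~S -> (K & U))) = True
    (K | U) -> (S | ~Q) = True
      K | U = True
      S | ~Q = True
        ~Q = True
    (Q -> (P | Q)) | (~S -> (K & U)) = True
      Q -> (P | Q) = True
        P | Q = False
      ~S -> (K & U) = True
        ~S = False
        K & U = False
Both conjuncts True, so the formula holds.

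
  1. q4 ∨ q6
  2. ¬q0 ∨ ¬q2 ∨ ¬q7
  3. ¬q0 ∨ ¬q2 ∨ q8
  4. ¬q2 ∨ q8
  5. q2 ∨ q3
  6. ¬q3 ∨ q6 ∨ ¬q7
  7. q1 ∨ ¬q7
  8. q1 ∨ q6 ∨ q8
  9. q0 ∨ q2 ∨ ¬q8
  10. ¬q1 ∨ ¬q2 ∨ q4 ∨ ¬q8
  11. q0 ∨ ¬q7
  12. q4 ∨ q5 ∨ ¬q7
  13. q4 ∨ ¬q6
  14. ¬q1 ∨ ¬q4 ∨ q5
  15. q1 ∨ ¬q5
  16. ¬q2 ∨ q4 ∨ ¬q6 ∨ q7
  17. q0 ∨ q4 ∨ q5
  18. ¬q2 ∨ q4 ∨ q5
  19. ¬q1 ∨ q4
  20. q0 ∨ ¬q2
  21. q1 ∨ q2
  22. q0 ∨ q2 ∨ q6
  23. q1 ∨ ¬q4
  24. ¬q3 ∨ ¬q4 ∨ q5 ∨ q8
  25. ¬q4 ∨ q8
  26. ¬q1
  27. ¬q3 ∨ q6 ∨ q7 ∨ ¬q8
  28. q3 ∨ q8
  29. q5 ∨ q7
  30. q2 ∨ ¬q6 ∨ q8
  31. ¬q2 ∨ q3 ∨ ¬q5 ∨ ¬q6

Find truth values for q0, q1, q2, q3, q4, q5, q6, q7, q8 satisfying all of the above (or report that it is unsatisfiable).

Case q1 = True:
  Clause (¬q1) is falsified — contradiction.
Case q1 = False:
  (q1 ∨ ¬q7) forces q7 = False.
  (q1 ∨ ¬q5) forces q5 = False.
  Clause (q5 ∨ q7) is falsified — contradiction.
Both cases fail, so the formula is unsatisfiable.

No satisfying assignment exists.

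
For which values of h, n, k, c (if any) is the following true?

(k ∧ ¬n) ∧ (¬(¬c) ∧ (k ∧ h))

h = True; n = False; k = True; c = True

  k ∧ ¬n = True
    ¬n = True
  ¬(¬c) ∧ (k ∧ h) = True
    ¬(¬c) = True
      ¬c = False
    k ∧ h = True
Both conjuncts True, so the formula holds.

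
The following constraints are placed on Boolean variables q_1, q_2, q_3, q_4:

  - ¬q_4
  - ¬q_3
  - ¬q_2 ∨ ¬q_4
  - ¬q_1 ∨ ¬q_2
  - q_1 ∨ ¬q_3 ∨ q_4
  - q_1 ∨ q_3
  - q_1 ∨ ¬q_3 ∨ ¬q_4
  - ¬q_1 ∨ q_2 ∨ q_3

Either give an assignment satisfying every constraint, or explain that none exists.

Unsatisfiable

Case q_3 = True:
  Clause (¬q_3) is falsified — contradiction.
Case q_3 = False:
  (¬q_4) forces q_4 = False.
  (q_1 ∨ q_3) forces q_1 = True.
  (¬q_1 ∨ ¬q_2) forces q_2 = False.
  Clause (¬q_1 ∨ q_2 ∨ q_3) is falsified — contradiction.
Both cases fail, so the formula is unsatisfiable.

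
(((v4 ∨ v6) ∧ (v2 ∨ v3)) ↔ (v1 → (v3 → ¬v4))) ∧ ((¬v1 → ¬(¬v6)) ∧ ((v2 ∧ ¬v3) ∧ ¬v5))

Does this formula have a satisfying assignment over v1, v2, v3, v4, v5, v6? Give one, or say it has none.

v1: True; v2: True; v3: False; v4: False; v5: False; v6: True

  ((v4 ∨ v6) ∧ (v2 ∨ v3)) ↔ (v1 → (v3 → ¬v4)) = True
    (v4 ∨ v6) ∧ (v2 ∨ v3) = True
      v4 ∨ v6 = True
      v2 ∨ v3 = True
    v1 → (v3 → ¬v4) = True
      v3 → ¬v4 = True
        ¬v4 = True
  (¬v1 → ¬(¬v6)) ∧ ((v2 ∧ ¬v3) ∧ ¬v5) = True
    ¬v1 → ¬(¬v6) = True
      ¬v1 = False
      ¬(¬v6) = True
        ¬v6 = False
    (v2 ∧ ¬v3) ∧ ¬v5 = True
      v2 ∧ ¬v3 = True
        ¬v3 = True
      ¬v5 = True
Both conjuncts True, so the formula holds.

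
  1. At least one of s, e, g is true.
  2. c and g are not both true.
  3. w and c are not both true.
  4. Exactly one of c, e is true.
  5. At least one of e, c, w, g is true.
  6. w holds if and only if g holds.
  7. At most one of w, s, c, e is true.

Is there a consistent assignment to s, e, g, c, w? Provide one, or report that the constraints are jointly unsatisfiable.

s = False; e = True; g = False; c = False; w = False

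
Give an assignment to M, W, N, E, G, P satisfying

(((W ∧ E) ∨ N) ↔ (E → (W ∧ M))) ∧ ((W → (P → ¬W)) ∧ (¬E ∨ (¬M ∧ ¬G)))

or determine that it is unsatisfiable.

M=F, W=T, N=T, E=F, G=F, P=F

  ((W ∧ E) ∨ N) ↔ (E → (W ∧ M)) = True
    (W ∧ E) ∨ N = True
      W ∧ E = False
    E → (W ∧ M) = True
      W ∧ M = False
  (W → (P → ¬W)) ∧ (¬E ∨ (¬M ∧ ¬G)) = True
    W → (P → ¬W) = True
      P → ¬W = True
        ¬W = False
    ¬E ∨ (¬M ∧ ¬G) = True
      ¬E = True
      ¬M ∧ ¬G = True
        ¬M = True
        ¬G = True
Both conjuncts True, so the formula holds.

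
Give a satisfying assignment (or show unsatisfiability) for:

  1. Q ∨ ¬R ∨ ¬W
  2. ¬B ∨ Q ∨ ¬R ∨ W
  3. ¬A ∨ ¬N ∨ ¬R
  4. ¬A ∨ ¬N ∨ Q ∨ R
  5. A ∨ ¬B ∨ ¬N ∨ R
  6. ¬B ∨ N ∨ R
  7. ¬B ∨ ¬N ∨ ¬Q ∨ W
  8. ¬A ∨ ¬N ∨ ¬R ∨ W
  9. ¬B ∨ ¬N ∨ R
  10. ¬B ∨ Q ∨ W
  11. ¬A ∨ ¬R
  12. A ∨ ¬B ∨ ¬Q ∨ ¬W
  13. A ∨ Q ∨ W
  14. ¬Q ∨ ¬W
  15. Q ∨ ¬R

B=F, Q=F, R=F, W=F, N=F, A=T

Set B = False.
Set Q = False.
  then (Q ∨ ¬R) forces R = False.
Set W = False.
  then (A ∨ Q ∨ W) forces A = True.
  then (¬A ∨ ¬N ∨ Q ∨ R) forces N = False.
All clauses satisfied.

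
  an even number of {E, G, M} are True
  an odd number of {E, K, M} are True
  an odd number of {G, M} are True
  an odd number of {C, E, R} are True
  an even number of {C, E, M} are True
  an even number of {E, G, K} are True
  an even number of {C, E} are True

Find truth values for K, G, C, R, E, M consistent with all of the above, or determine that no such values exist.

K = False; G = True; C = True; R = True; E = True; M = False

{E, G, M}: 2 true → even ✓
{E, K, M}: 1 true → odd ✓
{G, M}: 1 true → odd ✓
{C, E, R}: 3 true → odd ✓
{C, E, M}: 2 true → even ✓
{E, G, K}: 2 true → even ✓
{C, E}: 2 true → even ✓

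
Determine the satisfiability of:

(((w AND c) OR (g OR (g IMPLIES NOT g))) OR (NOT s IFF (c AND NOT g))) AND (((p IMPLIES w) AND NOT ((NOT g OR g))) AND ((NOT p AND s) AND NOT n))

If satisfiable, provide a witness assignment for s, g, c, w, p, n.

No satisfying assignment exists.

The conjunct NOT ((NOT g OR g)) is unsatisfiable on its own:
  g=F: evaluates to False.
  g=T: evaluates to False.
So the whole conjunction is unsatisfiable.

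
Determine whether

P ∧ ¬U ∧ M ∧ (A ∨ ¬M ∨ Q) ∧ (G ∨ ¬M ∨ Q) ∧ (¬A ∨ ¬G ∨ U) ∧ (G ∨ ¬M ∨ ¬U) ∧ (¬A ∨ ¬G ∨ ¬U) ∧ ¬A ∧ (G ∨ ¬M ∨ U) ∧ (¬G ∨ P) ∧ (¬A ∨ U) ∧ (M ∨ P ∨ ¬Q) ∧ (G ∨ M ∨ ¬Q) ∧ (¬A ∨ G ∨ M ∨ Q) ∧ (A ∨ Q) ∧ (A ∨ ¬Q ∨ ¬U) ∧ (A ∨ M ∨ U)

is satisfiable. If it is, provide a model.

Unit clause (P) forces P = True.
Unit clause (¬U) forces U = False.
Unit clause (M) forces M = True.
Unit clause (¬A) forces A = False.
In (G ∨ ¬M ∨ U) only G is left, so G = True.
In (A ∨ Q) only Q is left, so Q = True.
All clauses satisfied.

Q=T; G=T; A=F; U=F; M=T; P=T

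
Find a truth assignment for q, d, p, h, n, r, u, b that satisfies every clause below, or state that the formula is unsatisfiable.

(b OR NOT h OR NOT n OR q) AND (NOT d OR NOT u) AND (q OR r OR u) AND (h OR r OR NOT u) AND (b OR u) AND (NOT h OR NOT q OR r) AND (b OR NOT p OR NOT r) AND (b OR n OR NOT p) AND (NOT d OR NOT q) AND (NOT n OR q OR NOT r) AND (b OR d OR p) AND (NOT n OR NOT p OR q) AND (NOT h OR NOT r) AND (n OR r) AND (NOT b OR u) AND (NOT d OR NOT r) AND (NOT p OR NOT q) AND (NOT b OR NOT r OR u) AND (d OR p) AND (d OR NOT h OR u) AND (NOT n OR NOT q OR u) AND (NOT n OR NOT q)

Try q = True:
  (NOT d OR NOT q) forces d = False.
  (NOT p OR NOT q) forces p = False.
  clause (d OR p) is falsified — backtrack.
So q = False.
Set d = False.
  then (d OR p) forces p = True.
  then (NOT n OR NOT p OR q) forces n = False.
  then (n OR r) forces r = True.
  then (b OR NOT p OR NOT r) forces b = True.
  then (NOT h OR NOT r) forces h = False.
  then (NOT b OR u) forces u = True.
All clauses satisfied.

q = False, d = False, p = True, h = False, n = False, r = True, u = True, b = True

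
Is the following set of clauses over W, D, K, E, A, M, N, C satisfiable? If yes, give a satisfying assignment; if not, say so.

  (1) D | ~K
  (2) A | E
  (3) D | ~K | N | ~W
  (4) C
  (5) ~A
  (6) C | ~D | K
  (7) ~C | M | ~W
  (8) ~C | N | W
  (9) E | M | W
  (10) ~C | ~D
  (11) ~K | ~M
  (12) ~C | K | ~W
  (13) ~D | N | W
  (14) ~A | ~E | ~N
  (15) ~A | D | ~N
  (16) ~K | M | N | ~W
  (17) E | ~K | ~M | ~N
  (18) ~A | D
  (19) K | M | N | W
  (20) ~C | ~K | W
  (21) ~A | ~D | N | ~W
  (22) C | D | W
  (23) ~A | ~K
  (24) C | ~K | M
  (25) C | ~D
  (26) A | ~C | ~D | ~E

Unit clause (C) forces C = True.
Unit clause (~A) forces A = False.
In (~C | ~D) only ~D is left, so D = False.
In (D | ~K) only ~K is left, so K = False.
In (A | E) only E is left, so E = True.
In (~C | K | ~W) only ~W is left, so W = False.
In (~C | N | W) only N is left, so N = True.
Set M = False.
All clauses satisfied.

W = False; D = False; K = False; E = True; A = False; M = False; N = True; C = True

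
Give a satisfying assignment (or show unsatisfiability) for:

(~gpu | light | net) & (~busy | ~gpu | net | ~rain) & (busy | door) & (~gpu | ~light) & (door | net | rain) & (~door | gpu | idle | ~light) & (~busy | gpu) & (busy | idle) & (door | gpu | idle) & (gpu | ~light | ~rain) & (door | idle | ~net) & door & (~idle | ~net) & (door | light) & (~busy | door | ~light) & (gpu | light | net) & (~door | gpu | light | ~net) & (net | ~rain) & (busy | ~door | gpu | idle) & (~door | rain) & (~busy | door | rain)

Unit clause (door) forces door = True.
In (~door | rain) only rain is left, so rain = True.
In (net | ~rain) only net is left, so net = True.
In (~idle | ~net) only ~idle is left, so idle = False.
In (busy | idle) only busy is left, so busy = True.
In (~busy | gpu) only gpu is left, so gpu = True.
In (~gpu | ~light) only ~light is left, so light = False.
All clauses satisfied.

net = True; light = False; door = True; busy = True; gpu = True; idle = False; rain = True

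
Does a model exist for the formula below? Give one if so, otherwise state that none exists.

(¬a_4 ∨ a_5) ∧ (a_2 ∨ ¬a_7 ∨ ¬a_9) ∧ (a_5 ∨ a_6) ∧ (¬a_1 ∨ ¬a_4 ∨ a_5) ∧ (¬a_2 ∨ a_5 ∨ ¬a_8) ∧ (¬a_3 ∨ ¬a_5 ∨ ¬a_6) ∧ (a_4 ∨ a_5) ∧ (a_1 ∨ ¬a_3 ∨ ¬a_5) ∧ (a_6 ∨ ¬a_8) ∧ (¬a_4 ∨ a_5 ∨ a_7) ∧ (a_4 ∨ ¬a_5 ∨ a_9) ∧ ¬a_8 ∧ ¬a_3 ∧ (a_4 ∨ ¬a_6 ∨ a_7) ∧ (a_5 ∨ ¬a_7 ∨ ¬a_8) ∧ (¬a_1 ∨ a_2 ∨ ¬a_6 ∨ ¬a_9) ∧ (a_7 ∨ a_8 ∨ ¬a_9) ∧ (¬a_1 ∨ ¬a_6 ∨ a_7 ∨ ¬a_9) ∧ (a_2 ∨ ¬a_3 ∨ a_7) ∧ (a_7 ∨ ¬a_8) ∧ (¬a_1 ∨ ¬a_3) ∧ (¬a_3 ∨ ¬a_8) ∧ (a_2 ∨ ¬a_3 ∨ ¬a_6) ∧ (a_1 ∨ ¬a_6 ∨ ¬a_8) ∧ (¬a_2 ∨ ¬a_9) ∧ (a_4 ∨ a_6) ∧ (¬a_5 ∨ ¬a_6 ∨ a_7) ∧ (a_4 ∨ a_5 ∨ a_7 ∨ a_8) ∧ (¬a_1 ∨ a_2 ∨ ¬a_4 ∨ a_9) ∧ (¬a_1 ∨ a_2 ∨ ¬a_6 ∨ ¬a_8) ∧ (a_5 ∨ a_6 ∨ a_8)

Unit clause (¬a_8) forces a_8 = False.
Unit clause (¬a_3) forces a_3 = False.
Set a_1 = False.
Set a_2 = True.
  then (¬a_2 ∨ ¬a_9) forces a_9 = False.
Try a_4 = False:
  (a_4 ∨ a_5) forces a_5 = True.
  clause (a_4 ∨ ¬a_5 ∨ a_9) is falsified — backtrack.
So a_4 = True.
  then (¬a_4 ∨ a_5) forces a_5 = True.
Set a_6 = False.
Set a_7 = False.
All clauses satisfied.

a_1 = False, a_2 = True, a_3 = False, a_4 = True, a_5 = True, a_6 = False, a_7 = False, a_8 = False, a_9 = False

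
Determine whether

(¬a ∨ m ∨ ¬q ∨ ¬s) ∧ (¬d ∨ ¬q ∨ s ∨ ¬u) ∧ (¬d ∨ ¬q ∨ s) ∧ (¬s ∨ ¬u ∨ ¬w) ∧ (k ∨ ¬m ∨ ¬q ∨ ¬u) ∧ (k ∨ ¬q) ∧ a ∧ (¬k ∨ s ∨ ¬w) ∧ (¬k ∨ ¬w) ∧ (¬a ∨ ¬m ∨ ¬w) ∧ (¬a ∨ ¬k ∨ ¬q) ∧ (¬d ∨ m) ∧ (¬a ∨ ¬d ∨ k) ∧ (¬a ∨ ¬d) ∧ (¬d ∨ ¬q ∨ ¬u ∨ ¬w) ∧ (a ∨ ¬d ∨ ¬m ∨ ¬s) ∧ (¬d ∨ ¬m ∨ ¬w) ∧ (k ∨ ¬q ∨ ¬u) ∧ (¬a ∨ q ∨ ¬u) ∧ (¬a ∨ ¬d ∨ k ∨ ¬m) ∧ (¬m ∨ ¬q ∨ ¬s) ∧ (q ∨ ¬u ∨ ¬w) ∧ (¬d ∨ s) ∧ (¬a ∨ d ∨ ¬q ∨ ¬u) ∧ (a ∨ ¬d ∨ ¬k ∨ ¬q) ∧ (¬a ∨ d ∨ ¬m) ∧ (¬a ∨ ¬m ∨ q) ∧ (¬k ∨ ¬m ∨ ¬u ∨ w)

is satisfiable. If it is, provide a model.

Unit clause (a) forces a = True.
In (¬a ∨ ¬d) only ¬d is left, so d = False.
In (¬a ∨ d ∨ ¬m) only ¬m is left, so m = False.
Try q = True:
  (¬a ∨ m ∨ ¬q ∨ ¬s) forces s = False.
  (k ∨ ¬q) forces k = True.
  clause (¬a ∨ ¬k ∨ ¬q) is falsified — backtrack.
So q = False.
  then (¬a ∨ q ∨ ¬u) forces u = False.
Set s = True.
Set k = True.
  then (¬k ∨ ¬w) forces w = False.
All clauses satisfied.

q: False; d: False; a: True; s: True; k: True; u: False; w: False; m: False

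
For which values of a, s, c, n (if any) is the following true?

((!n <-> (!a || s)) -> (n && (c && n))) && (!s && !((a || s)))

a = False, s = False, c = False, n = True

  (!n <-> (!a || s)) -> (n && (c && n)) = True
    !n <-> (!a || s) = False
      !n = False
      !a || s = True
        !a = True
    n && (c && n) = False
      c && n = False
  !s && !((a || s)) = True
    !s = True
    !((a || s)) = True
      a || s = False
Both conjuncts True, so the formula holds.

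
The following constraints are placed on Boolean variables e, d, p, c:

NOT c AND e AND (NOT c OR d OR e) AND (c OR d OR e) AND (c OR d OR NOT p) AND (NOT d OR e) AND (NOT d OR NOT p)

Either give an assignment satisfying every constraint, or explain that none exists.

e: True, d: True, p: False, c: False

Unit clause (NOT c) forces c = False.
Unit clause (e) forces e = True.
Set d = True.
  then (NOT d OR NOT p) forces p = False.
All clauses satisfied.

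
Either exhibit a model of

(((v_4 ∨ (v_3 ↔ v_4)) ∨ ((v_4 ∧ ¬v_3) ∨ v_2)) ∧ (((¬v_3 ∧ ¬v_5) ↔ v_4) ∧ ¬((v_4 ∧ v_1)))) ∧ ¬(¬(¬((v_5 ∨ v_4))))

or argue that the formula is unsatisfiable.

v_1: False; v_2: True; v_3: True; v_4: False; v_5: False

  ((v_4 ∨ (v_3 ↔ v_4)) ∨ ((v_4 ∧ ¬v_3) ∨ v_2)) ∧ (((¬v_3 ∧ ¬v_5) ↔ v_4) ∧ ¬((v_4 ∧ v_1))) = True
    (v_4 ∨ (v_3 ↔ v_4)) ∨ ((v_4 ∧ ¬v_3) ∨ v_2) = True
      v_4 ∨ (v_3 ↔ v_4) = False
        v_3 ↔ v_4 = False
      (v_4 ∧ ¬v_3) ∨ v_2 = True
        v_4 ∧ ¬v_3 = False
          ¬v_3 = False
    ((¬v_3 ∧ ¬v_5) ↔ v_4) ∧ ¬((v_4 ∧ v_1)) = True
      (¬v_3 ∧ ¬v_5) ↔ v_4 = True
        ¬v_3 ∧ ¬v_5 = False
          ¬v_3 = False
          ¬v_5 = True
      ¬((v_4 ∧ v_1)) = True
        v_4 ∧ v_1 = False
  ¬(¬(¬((v_5 ∨ v_4)))) = True
    ¬(¬((v_5 ∨ v_4))) = False
      ¬((v_5 ∨ v_4)) = True
        v_5 ∨ v_4 = False
Both conjuncts True, so the formula holds.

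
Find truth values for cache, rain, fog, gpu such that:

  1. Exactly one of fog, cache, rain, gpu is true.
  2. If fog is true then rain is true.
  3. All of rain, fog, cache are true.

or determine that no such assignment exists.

Unsatisfiable — no assignment works.

Case rain = True:
  (1) with rain=T forces fog = False.
  Constraint (3) is violated (fog=F) — contradiction.
Case rain = False:
  Constraint (3) is violated (rain=F) — contradiction.
Both cases fail — unsatisfiable.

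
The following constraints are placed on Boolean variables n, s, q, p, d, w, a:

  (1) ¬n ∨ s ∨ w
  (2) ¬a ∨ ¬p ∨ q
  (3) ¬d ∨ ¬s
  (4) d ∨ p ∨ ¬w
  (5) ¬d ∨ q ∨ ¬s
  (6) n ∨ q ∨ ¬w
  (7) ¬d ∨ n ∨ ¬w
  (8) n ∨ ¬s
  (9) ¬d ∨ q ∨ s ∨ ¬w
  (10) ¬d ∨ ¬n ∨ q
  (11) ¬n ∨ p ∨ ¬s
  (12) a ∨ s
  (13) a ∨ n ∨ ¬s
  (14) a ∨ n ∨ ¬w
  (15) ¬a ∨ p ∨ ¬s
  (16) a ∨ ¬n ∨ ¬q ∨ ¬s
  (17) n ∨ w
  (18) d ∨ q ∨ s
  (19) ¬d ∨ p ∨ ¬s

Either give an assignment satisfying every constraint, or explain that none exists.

Set n = True.
Set s = True.
  then (¬d ∨ ¬s) forces d = False.
  then (¬n ∨ p ∨ ¬s) forces p = True.
Set q = False.
  then (¬a ∨ ¬p ∨ q) forces a = False.
Set w = True.
All clauses satisfied.

n: True, s: True, q: False, p: True, d: False, w: True, a: False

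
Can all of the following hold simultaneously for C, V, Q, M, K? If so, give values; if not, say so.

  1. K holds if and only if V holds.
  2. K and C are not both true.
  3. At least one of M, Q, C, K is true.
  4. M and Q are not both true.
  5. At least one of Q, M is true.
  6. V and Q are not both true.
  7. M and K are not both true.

C = True, V = False, Q = True, M = False, K = False

  (1) K=F, V=F — same ✓
  (2) K=F, C=T — not both ✓
  (3) {M, Q, C, K}: 2 true — at least one ✓
  (4) M=F, Q=T — not both ✓
  (5) {Q, M}: 1 true — at least one ✓
  (6) V=F, Q=T — not both ✓
  (7) M=F, K=F — not both ✓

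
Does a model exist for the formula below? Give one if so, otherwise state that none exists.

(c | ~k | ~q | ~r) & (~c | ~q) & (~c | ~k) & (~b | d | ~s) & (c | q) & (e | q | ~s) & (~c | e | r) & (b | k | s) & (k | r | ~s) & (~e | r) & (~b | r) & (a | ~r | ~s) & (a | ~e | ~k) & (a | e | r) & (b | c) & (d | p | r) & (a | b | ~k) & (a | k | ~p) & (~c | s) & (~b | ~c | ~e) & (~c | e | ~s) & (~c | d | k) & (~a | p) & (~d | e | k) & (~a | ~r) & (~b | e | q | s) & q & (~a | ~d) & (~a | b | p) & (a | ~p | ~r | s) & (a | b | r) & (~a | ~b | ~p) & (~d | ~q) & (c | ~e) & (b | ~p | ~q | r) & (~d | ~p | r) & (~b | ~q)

Case q = True:
  (~c | ~q) forces c = False.
  (b | c) forces b = True.
  Clause (~b | ~q) is falsified — contradiction.
Case q = False:
  Clause (q) is falsified — contradiction.
Both cases fail, so the formula is unsatisfiable.

UNSATISFIABLE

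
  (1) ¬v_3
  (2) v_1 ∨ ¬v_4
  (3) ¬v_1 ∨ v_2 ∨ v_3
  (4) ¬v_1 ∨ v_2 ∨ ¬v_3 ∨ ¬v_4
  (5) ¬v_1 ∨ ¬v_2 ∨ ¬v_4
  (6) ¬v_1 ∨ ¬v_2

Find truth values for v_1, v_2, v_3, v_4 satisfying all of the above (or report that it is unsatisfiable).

Unit clause (¬v_3) forces v_3 = False.
Set v_1 = False.
  then (v_1 ∨ ¬v_4) forces v_4 = False.
Set v_2 = False.
Check each clause:
  (¬v_3): ¬v_3 holds.
  (v_1 ∨ ¬v_4): ¬v_4 holds.
  (¬v_1 ∨ v_2 ∨ v_3): ¬v_1 holds.
  (¬v_1 ∨ v_2 ∨ ¬v_3 ∨ ¬v_4): ¬v_1 holds.
  (¬v_1 ∨ ¬v_2 ∨ ¬v_4): ¬v_1 holds.
  (¬v_1 ∨ ¬v_2): ¬v_1 holds.
All clauses satisfied.

v_1: False; v_2: False; v_3: False; v_4: False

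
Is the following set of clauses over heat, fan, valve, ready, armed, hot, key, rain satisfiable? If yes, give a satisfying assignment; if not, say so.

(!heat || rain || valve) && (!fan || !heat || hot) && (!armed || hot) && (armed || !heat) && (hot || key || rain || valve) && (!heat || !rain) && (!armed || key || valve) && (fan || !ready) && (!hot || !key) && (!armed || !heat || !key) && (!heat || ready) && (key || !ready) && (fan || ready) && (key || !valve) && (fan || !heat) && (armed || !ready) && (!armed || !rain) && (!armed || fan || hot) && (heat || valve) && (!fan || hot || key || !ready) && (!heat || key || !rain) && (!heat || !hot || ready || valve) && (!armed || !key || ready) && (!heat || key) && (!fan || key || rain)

Set heat = False.
  then (heat || valve) forces valve = True.
  then (key || !valve) forces key = True.
  then (!hot || !key) forces hot = False.
  then (!armed || hot) forces armed = False.
  then (armed || !ready) forces ready = False.
  then (fan || ready) forces fan = True.
Set rain = True.
All clauses satisfied.

heat = False, fan = True, valve = True, ready = False, armed = False, hot = False, key = True, rain = True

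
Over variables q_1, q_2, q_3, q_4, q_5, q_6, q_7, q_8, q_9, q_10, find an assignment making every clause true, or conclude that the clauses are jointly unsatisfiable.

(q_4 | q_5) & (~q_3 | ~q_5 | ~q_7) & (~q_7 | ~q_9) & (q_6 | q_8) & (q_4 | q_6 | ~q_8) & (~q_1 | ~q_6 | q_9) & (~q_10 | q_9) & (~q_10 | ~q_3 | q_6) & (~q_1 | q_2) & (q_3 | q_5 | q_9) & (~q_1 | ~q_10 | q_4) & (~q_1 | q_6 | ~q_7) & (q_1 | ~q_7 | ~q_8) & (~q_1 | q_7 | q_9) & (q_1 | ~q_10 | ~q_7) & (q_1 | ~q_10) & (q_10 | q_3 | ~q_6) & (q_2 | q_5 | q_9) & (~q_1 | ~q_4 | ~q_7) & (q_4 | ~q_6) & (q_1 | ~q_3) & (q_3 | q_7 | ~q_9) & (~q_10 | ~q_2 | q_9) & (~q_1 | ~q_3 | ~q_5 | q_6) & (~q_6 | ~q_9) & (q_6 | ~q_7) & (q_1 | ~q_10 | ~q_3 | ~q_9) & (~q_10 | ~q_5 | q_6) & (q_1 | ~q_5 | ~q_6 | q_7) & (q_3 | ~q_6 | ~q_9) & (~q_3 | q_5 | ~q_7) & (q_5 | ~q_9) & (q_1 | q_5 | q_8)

Set q_1 = False.
  then (q_1 | ~q_10) forces q_10 = False.
  then (q_1 | ~q_3) forces q_3 = False.
  then (q_10 | q_3 | ~q_6) forces q_6 = False.
  then (q_6 | ~q_7) forces q_7 = False.
  then (q_6 | q_8) forces q_8 = True.
  then (q_4 | q_6 | ~q_8) forces q_4 = True.
  then (q_3 | q_7 | ~q_9) forces q_9 = False.
  then (q_3 | q_5 | q_9) forces q_5 = True.
Set q_2 = False.
All clauses satisfied.

q_1: False, q_2: False, q_3: False, q_4: True, q_5: True, q_6: False, q_7: False, q_8: True, q_9: False, q_10: False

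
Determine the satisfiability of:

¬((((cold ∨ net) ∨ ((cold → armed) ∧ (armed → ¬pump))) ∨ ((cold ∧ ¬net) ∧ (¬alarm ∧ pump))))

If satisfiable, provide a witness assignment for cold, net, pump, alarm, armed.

cold=F, net=F, pump=T, alarm=F, armed=T

  ¬((((cold ∨ net) ∨ ((cold → armed) ∧ (armed → ¬pump))) ∨ ((cold ∧ ¬net) ∧ (¬alarm ∧ pump)))) = True
    ((cold ∨ net) ∨ ((cold → armed) ∧ (armed → ¬pump))) ∨ ((cold ∧ ¬net) ∧ (¬alarm ∧ pump)) = False
      (cold ∨ net) ∨ ((cold → armed) ∧ (armed → ¬pump)) = False
        cold ∨ net = False
        (cold → armed) ∧ (armed → ¬pump) = False
          cold → armed = True
          armed → ¬pump = False
            ¬pump = False
      (cold ∧ ¬net) ∧ (¬alarm ∧ pump) = False
        cold ∧ ¬net = False
          ¬net = True
        ¬alarm ∧ pump = True
          ¬alarm = True
The formula evaluates to True.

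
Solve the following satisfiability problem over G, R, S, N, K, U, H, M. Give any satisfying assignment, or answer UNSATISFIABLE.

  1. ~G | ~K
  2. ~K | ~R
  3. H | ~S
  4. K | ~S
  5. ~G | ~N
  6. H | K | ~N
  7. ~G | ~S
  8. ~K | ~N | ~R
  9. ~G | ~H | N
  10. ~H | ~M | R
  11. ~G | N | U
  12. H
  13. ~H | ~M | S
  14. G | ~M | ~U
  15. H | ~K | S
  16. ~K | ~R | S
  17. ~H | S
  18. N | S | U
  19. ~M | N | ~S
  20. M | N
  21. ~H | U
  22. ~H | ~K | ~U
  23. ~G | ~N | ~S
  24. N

Case U = True:
  (H) forces H = True.
  (~H | S) forces S = True.
  (K | ~S) forces K = True.
  Clause (~H | ~K | ~U) is falsified — contradiction.
Case U = False:
  (H) forces H = True.
  Clause (~H | U) is falsified — contradiction.
Both cases fail, so the formula is unsatisfiable.

The formula is unsatisfiable.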